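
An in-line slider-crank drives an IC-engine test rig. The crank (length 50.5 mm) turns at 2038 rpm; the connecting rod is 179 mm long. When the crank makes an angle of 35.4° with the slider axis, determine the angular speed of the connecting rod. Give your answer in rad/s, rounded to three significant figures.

49.7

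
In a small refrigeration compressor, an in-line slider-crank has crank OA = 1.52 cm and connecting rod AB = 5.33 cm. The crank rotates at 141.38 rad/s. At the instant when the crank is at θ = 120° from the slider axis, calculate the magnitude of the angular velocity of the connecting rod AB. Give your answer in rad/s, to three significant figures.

ω = 141.4 rad/s
The rod makes angle φ with the slider axis where L sinφ = r sinθ; differentiating, L cosφ·φ̇ = r ω cosθ.
L cosφ = √(L² − r² sin²θ) = 0.051649 m.
|ω_rod| = r ω |cosθ| / √(L² − r² sin²θ) = 0.0152·141.4·0.50000/0.051649 = 20.804 rad/s.

20.8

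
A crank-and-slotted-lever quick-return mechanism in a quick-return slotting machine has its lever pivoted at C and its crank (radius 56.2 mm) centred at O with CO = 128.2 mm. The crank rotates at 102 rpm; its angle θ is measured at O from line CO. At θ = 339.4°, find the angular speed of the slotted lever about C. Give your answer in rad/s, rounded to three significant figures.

ω = 10.68 rad/s (from 102 rpm).
Crank pin A relative to C: A = (d + r cosθ, r sinθ); lever angle φ = atan2(r sinθ, d + r cosθ).
Differentiating tanφ: φ̇ = rω(d cosθ + r)/(d² + r² + 2dr cosθ).
d² + r² + 2dr cosθ = |CA|² = 0.033082 m²;  d cosθ + r = +0.1762 m.
|ω_lever| = |0.0562·10.68·+0.1762| / 0.033082 = 3.1973 rad/s.

3.20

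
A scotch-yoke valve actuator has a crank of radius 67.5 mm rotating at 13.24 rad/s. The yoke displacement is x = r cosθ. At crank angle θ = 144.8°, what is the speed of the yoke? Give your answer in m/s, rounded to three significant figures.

0.515

ω = 13.24 rad/s
x = r cosθ ⇒ ẋ = −rω sinθ.
|v| = rω|sinθ| = 0.0675·13.24·|sin 144.8°| = 0.51516 m/s.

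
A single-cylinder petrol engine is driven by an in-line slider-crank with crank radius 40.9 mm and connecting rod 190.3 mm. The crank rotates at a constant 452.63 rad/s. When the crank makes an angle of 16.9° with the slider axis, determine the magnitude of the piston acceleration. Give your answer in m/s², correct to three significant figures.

ω = 452.6 rad/s
x(θ) = r cosθ + √(L² − r² sin²θ); with ω constant, a = ω²·d²x/dθ².
d²x/dθ² = −r cosθ − r²(cos2θ)/√u − r⁴ sin²2θ/(4u^{3/2}),  u = L² − r² sin²θ = 0.0360727 m².
Substituting r = 0.0409 m, L = 0.1903 m, θ = 16.9°: d²x/dθ² = -0.046484 m.
a = ω²·d²x/dθ² = (452.6)²·(-0.046484) = -9523.4 m/s²;  |a| = 9523.4 m/s².

9520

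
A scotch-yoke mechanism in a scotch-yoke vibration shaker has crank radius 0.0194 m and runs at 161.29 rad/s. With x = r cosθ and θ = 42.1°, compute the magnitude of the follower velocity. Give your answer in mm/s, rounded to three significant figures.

ω = 161.3 rad/s
x = r cosθ ⇒ ẋ = −rω sinθ.
|v| = rω|sinθ| = 0.0194·161.3·|sin 42.1°| = 2.0978 m/s = 2097.8 mm/s.

2100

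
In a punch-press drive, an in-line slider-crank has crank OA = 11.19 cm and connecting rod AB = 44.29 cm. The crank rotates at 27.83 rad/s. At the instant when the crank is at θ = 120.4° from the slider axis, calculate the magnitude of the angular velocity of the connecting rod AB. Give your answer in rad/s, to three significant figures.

ω = 27.83 rad/s
The rod makes angle φ with the slider axis where L sinφ = r sinθ; differentiating, L cosφ·φ̇ = r ω cosθ.
L cosφ = √(L² − r² sin²θ) = 0.43226 m.
|ω_rod| = r ω |cosθ| / √(L² − r² sin²θ) = 0.1119·27.83·0.50603/0.43226 = 3.6457 rad/s.

3.65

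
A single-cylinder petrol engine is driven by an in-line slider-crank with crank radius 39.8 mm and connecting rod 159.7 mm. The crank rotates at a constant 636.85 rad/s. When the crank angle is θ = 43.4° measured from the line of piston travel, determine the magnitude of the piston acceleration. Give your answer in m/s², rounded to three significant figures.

12000

ω = 636.9 rad/s
x(θ) = r cosθ + √(L² − r² sin²θ); with ω constant, a = ω²·d²x/dθ².
d²x/dθ² = −r cosθ − r²(cos2θ)/√u − r⁴ sin²2θ/(4u^{3/2}),  u = L² − r² sin²θ = 0.0247563 m².
Substituting r = 0.0398 m, L = 0.1597 m, θ = 43.4°: d²x/dθ² = -0.02964 m.
a = ω²·d²x/dθ² = (636.9)²·(-0.02964) = -12021 m/s²;  |a| = 12021 m/s².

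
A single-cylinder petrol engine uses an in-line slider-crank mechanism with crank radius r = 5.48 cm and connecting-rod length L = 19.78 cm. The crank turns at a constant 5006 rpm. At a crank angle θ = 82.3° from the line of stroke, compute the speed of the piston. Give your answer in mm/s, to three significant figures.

29600

ω = 2π·5006/60 = 524.2 rad/s
For an in-line slider-crank, x = r cosθ + √(L² − r² sin²θ), so v = −rω sinθ·[1 + r cosθ/√(L² − r² sin²θ)].
With r = 0.0548 m, L = 0.1978 m, θ = 82.3°: √(L² − r² sin²θ) = 0.1902 m.
v = −0.0548·524.2·0.99098·[1 + 0.0548·0.13399/0.1902] = -29.568 m/s.
|v| = 29.568 m/s = 29568 mm/s.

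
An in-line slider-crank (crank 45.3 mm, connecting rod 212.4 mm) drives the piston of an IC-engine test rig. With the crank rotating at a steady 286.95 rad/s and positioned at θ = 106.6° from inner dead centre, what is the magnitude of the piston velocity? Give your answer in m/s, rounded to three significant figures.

11.7

ω = 286.9 rad/s
For an in-line slider-crank, x = r cosθ + √(L² − r² sin²θ), so v = −rω sinθ·[1 + r cosθ/√(L² − r² sin²θ)].
With r = 0.0453 m, L = 0.2124 m, θ = 106.6°: √(L² − r² sin²θ) = 0.20792 m.
v = −0.0453·286.9·0.95832·[1 + 0.0453·-0.28569/0.20792] = -11.682 m/s.
|v| = 11.682 m/s.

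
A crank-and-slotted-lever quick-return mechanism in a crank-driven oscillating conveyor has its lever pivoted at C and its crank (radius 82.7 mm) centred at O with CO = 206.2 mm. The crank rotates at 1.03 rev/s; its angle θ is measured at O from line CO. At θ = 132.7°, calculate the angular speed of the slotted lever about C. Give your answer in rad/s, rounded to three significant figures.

1.17

ω = 6.472 rad/s (from 1.03 rev/s).
Crank pin A relative to C: A = (d + r cosθ, r sinθ); lever angle φ = atan2(r sinθ, d + r cosθ).
Differentiating tanφ: φ̇ = rω(d cosθ + r)/(d² + r² + 2dr cosθ).
d² + r² + 2dr cosθ = |CA|² = 0.0262288 m²;  d cosθ + r = -0.057137 m.
|ω_lever| = |0.0827·6.472·-0.057137| / 0.0262288 = 1.1659 rad/s.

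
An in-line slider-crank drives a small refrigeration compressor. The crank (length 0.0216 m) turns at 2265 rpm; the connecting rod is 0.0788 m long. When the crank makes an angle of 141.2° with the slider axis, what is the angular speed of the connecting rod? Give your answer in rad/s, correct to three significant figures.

51.4

ω = 237.2 rad/s (converted from 2265 rpm).
The rod makes angle φ with the slider axis where L sinφ = r sinθ; differentiating, L cosφ·φ̇ = r ω cosθ.
L cosφ = √(L² − r² sin²θ) = 0.077629 m.
|ω_rod| = r ω |cosθ| / √(L² − r² sin²θ) = 0.0216·237.2·0.77934/0.077629 = 51.434 rad/s.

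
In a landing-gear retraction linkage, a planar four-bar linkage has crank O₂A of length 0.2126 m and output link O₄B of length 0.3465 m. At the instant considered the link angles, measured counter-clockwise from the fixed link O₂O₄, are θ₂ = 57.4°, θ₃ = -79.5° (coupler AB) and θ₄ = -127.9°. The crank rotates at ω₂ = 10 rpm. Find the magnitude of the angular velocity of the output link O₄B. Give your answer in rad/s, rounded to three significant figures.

0.587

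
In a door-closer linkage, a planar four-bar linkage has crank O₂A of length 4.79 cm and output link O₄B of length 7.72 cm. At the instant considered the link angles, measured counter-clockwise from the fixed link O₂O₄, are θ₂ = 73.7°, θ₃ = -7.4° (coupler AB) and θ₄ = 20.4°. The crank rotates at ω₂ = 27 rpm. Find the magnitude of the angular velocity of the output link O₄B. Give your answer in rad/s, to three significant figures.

ω₂ = 2.827 rad/s (from 27 rpm).
Differentiating the loop-closure r₂e^{iθ₂}+r₃e^{iθ₃}=r₁+r₄e^{iθ₄} gives r₂ω₂e^{iθ₂}+r₃ω₃e^{iθ₃}=r₄ω₄e^{iθ₄}.
Eliminating the other unknown: ω₄ = r₂ω₂ sin(θ₂−θ₃) / [r₄ sin(θ₄−θ₃)].
Numerator sine = +0.98796; denominator sine = +0.46639.
Result = 0.0479·2.827·(+0.98796) / (0.0772·(+0.46639)) = +3.7162 rad/s; magnitude 3.7162 rad/s.

3.72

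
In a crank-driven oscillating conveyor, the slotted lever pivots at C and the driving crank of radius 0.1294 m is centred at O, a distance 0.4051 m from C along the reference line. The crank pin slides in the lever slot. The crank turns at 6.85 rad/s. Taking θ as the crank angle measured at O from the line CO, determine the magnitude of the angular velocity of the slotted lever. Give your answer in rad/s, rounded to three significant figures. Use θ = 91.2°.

ω = 6.85 rad/s
Crank pin A relative to C: A = (d + r cosθ, r sinθ); lever angle φ = atan2(r sinθ, d + r cosθ).
Differentiating tanφ: φ̇ = rω(d cosθ + r)/(d² + r² + 2dr cosθ).
d² + r² + 2dr cosθ = |CA|² = 0.178655 m²;  d cosθ + r = +0.12092 m.
|ω_lever| = |0.1294·6.85·+0.12092| / 0.178655 = 0.59992 rad/s.

0.600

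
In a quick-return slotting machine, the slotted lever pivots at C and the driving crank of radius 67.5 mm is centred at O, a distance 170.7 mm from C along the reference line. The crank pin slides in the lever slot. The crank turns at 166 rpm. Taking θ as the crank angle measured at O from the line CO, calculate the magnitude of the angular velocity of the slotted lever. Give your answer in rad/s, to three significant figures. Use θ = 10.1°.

ω = 17.38 rad/s (from 166 rpm).
Crank pin A relative to C: A = (d + r cosθ, r sinθ); lever angle φ = atan2(r sinθ, d + r cosθ).
Differentiating tanφ: φ̇ = rω(d cosθ + r)/(d² + r² + 2dr cosθ).
d² + r² + 2dr cosθ = |CA|² = 0.0563821 m²;  d cosθ + r = +0.23555 m.
|ω_lever| = |0.0675·17.38·+0.23555| / 0.0563821 = 4.9022 rad/s.

4.90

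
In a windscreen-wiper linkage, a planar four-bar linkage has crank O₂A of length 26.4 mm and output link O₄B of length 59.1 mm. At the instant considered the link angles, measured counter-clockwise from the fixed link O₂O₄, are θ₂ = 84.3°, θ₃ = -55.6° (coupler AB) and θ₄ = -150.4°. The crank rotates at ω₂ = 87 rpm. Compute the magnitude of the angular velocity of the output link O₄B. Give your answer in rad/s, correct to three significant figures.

2.63

ω₂ = 9.111 rad/s (from 87 rpm).
Differentiating the loop-closure r₂e^{iθ₂}+r₃e^{iθ₃}=r₁+r₄e^{iθ₄} gives r₂ω₂e^{iθ₂}+r₃ω₃e^{iθ₃}=r₄ω₄e^{iθ₄}.
Eliminating the other unknown: ω₄ = r₂ω₂ sin(θ₂−θ₃) / [r₄ sin(θ₄−θ₃)].
Numerator sine = +0.64412; denominator sine = -0.99649.
Result = 0.0264·9.111·(+0.64412) / (0.0591·(-0.99649)) = -2.6306 rad/s; magnitude 2.6306 rad/s.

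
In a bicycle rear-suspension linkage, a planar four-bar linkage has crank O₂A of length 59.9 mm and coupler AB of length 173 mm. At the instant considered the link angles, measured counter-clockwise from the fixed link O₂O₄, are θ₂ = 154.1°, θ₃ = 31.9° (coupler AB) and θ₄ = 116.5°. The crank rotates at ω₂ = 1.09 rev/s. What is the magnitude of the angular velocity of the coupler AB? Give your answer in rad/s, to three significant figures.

1.45

ω₂ = 6.849 rad/s (from 1.09 rev/s).
Differentiating the loop-closure r₂e^{iθ₂}+r₃e^{iθ₃}=r₁+r₄e^{iθ₄} gives r₂ω₂e^{iθ₂}+r₃ω₃e^{iθ₃}=r₄ω₄e^{iθ₄}.
Eliminating the other unknown: ω₃ = r₂ω₂ sin(θ₄−θ₂) / [r₃ sin(θ₃−θ₄)].
Numerator sine = -0.61015; denominator sine = -0.99556.
Result = 0.0599·6.849·(-0.61015) / (0.173·(-0.99556)) = +1.4533 rad/s; magnitude 1.4533 rad/s.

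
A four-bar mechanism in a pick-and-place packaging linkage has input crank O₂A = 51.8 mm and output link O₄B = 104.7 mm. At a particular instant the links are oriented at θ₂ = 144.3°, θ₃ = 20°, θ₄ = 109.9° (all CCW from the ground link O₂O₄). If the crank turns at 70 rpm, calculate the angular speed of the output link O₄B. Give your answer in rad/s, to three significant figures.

3.00

ω₂ = 7.33 rad/s (from 70 rpm).
Differentiating the loop-closure r₂e^{iθ₂}+r₃e^{iθ₃}=r₁+r₄e^{iθ₄} gives r₂ω₂e^{iθ₂}+r₃ω₃e^{iθ₃}=r₄ω₄e^{iθ₄}.
Eliminating the other unknown: ω₄ = r₂ω₂ sin(θ₂−θ₃) / [r₄ sin(θ₄−θ₃)].
Numerator sine = +0.82610; denominator sine = +1.00000.
Result = 0.0518·7.33·(+0.82610) / (0.1047·(+1.00000)) = +2.996 rad/s; magnitude 2.996 rad/s.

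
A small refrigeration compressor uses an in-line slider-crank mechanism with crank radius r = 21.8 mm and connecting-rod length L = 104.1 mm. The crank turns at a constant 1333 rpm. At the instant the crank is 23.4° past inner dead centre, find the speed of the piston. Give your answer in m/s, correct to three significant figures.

ω = 2π·1333/60 = 139.6 rad/s
For an in-line slider-crank, x = r cosθ + √(L² − r² sin²θ), so v = −rω sinθ·[1 + r cosθ/√(L² − r² sin²θ)].
With r = 0.0218 m, L = 0.1041 m, θ = 23.4°: √(L² − r² sin²θ) = 0.10374 m.
v = −0.0218·139.6·0.39715·[1 + 0.0218·0.91775/0.10374] = -1.4416 m/s.
|v| = 1.4416 m/s.

1.44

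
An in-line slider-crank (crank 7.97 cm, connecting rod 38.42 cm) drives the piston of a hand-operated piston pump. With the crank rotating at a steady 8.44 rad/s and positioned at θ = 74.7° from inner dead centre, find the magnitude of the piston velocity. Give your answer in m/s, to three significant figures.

0.685

ω = 8.44 rad/s
For an in-line slider-crank, x = r cosθ + √(L² − r² sin²θ), so v = −rω sinθ·[1 + r cosθ/√(L² − r² sin²θ)].
With r = 0.0797 m, L = 0.3842 m, θ = 74.7°: √(L² − r² sin²θ) = 0.37643 m.
v = −0.0797·8.44·0.96456·[1 + 0.0797·0.26387/0.37643] = -0.68508 m/s.
|v| = 0.68508 m/s.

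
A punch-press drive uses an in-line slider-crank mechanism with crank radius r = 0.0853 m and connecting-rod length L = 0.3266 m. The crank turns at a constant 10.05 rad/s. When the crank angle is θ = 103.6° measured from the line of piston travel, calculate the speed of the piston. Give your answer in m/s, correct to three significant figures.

ω = 10.05 rad/s
For an in-line slider-crank, x = r cosθ + √(L² − r² sin²θ), so v = −rω sinθ·[1 + r cosθ/√(L² − r² sin²θ)].
With r = 0.0853 m, L = 0.3266 m, θ = 103.6°: √(L² − r² sin²θ) = 0.3159 m.
v = −0.0853·10.05·0.97196·[1 + 0.0853·-0.23514/0.3159] = -0.78032 m/s.
|v| = 0.78032 m/s.

0.780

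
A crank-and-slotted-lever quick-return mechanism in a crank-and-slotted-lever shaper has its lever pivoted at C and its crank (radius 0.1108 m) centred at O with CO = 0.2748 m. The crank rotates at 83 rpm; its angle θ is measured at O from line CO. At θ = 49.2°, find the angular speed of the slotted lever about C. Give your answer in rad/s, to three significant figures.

2.19

ω = 8.692 rad/s (from 83 rpm).
Crank pin A relative to C: A = (d + r cosθ, r sinθ); lever angle φ = atan2(r sinθ, d + r cosθ).
Differentiating tanφ: φ̇ = rω(d cosθ + r)/(d² + r² + 2dr cosθ).
d² + r² + 2dr cosθ = |CA|² = 0.127582 m²;  d cosθ + r = +0.29036 m.
|ω_lever| = |0.1108·8.692·+0.29036| / 0.127582 = 2.1918 rad/s.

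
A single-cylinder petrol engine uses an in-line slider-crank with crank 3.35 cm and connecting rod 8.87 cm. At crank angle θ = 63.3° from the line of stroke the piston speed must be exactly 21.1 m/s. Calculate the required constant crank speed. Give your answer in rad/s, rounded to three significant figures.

For an in-line slider-crank, |v_piston| = rω|sinθ|·[1 + r cosθ/√(L² − r² sin²θ)].
With r = 0.0335 m, L = 0.0887 m, θ = 63.3°: the bracketed kinematic factor |dx/dθ| = 0.035323 m.
ω = v/|dx/dθ| = 21.1/0.035323 = 597.34 rad/s.

597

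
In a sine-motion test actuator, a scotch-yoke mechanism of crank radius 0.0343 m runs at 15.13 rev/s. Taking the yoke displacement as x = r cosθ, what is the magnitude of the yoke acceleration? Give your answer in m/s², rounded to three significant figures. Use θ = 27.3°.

275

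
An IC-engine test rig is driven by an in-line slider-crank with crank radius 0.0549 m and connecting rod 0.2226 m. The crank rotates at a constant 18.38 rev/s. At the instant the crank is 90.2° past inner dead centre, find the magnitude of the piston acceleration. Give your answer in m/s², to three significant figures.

ω = 2π·18.4 = 115.5 rad/s
x(θ) = r cosθ + √(L² − r² sin²θ); with ω constant, a = ω²·d²x/dθ².
d²x/dθ² = −r cosθ − r²(cos2θ)/√u − r⁴ sin²2θ/(4u^{3/2}),  u = L² − r² sin²θ = 0.0465368 m².
Substituting r = 0.0549 m, L = 0.2226 m, θ = 90.2°: d²x/dθ² = +0.014163 m.
a = ω²·d²x/dθ² = (115.5)²·(+0.014163) = +188.89 m/s²;  |a| = 188.89 m/s².

189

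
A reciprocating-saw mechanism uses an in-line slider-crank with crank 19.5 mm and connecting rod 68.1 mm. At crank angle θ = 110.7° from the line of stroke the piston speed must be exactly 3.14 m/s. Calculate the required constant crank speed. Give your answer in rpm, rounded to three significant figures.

1840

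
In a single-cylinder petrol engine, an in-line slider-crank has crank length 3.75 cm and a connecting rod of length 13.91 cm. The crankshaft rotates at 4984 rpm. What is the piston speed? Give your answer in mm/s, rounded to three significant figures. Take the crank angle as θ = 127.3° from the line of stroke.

ω = 2π·4984/60 = 521.9 rad/s
For an in-line slider-crank, x = r cosθ + √(L² − r² sin²θ), so v = −rω sinθ·[1 + r cosθ/√(L² − r² sin²θ)].
With r = 0.0375 m, L = 0.1391 m, θ = 127.3°: √(L² − r² sin²θ) = 0.13586 m.
v = −0.0375·521.9·0.79547·[1 + 0.0375·-0.60599/0.13586] = -12.965 m/s.
|v| = 12.965 m/s = 12965 mm/s.

13000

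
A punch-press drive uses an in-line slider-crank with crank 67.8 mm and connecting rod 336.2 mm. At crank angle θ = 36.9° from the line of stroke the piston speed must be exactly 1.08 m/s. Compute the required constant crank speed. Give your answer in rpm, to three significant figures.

For an in-line slider-crank, |v_piston| = rω|sinθ|·[1 + r cosθ/√(L² − r² sin²θ)].
With r = 0.0678 m, L = 0.3362 m, θ = 36.9°: the bracketed kinematic factor |dx/dθ| = 0.047322 m.
ω = v/|dx/dθ| = 1.08/0.047322 = 22.822 rad/s.
N = 60ω/(2π) = 217.94 rpm.

218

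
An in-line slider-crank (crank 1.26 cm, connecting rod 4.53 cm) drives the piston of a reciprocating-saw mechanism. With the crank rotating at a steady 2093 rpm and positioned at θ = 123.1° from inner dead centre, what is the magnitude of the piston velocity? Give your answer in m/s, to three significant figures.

1.95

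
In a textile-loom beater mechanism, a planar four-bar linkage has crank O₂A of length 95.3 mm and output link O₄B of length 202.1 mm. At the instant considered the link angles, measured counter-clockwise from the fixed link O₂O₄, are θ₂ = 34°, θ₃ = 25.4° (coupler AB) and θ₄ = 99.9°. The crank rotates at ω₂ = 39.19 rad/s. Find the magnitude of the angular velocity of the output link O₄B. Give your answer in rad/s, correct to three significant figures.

2.87

ω₂ = 39.19 rad/s
Differentiating the loop-closure r₂e^{iθ₂}+r₃e^{iθ₃}=r₁+r₄e^{iθ₄} gives r₂ω₂e^{iθ₂}+r₃ω₃e^{iθ₃}=r₄ω₄e^{iθ₄}.
Eliminating the other unknown: ω₄ = r₂ω₂ sin(θ₂−θ₃) / [r₄ sin(θ₄−θ₃)].
Numerator sine = +0.14954; denominator sine = +0.96363.
Result = 0.0953·39.19·(+0.14954) / (0.2021·(+0.96363)) = +2.8677 rad/s; magnitude 2.8677 rad/s.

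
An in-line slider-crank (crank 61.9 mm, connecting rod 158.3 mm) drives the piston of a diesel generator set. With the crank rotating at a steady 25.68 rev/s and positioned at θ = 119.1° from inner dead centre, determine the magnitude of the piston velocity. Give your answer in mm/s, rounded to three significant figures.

ω = 2π·25.7 = 161.4 rad/s
For an in-line slider-crank, x = r cosθ + √(L² − r² sin²θ), so v = −rω sinθ·[1 + r cosθ/√(L² − r² sin²θ)].
With r = 0.0619 m, L = 0.1583 m, θ = 119.1°: √(L² − r² sin²θ) = 0.14877 m.
v = −0.0619·161.4·0.87377·[1 + 0.0619·-0.48634/0.14877] = -6.9611 m/s.
|v| = 6.9611 m/s = 6961.1 mm/s.

6960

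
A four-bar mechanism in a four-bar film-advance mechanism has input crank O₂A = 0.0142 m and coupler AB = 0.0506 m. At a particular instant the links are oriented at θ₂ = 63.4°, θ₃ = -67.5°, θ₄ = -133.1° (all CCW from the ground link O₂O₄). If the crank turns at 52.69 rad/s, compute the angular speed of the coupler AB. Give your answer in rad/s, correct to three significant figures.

ω₂ = 52.69 rad/s
Differentiating the loop-closure r₂e^{iθ₂}+r₃e^{iθ₃}=r₁+r₄e^{iθ₄} gives r₂ω₂e^{iθ₂}+r₃ω₃e^{iθ₃}=r₄ω₄e^{iθ₄}.
Eliminating the other unknown: ω₃ = r₂ω₂ sin(θ₄−θ₂) / [r₃ sin(θ₃−θ₄)].
Numerator sine = +0.28402; denominator sine = +0.91068.
Result = 0.0142·52.69·(+0.28402) / (0.0506·(+0.91068)) = +4.6115 rad/s; magnitude 4.6115 rad/s.

4.61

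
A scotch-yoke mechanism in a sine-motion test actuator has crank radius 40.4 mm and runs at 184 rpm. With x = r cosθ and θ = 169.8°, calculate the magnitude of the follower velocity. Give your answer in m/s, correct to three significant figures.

0.138

ω = 19.27 rad/s (from 184 rpm).
x = r cosθ ⇒ ẋ = −rω sinθ.
|v| = rω|sinθ| = 0.0404·19.27·|sin 169.8°| = 0.13785 m/s.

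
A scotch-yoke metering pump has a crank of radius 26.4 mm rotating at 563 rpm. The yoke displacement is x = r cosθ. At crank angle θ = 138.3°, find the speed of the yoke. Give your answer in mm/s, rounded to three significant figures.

ω = 58.96 rad/s (from 563 rpm).
x = r cosθ ⇒ ẋ = −rω sinθ.
|v| = rω|sinθ| = 0.0264·58.96·|sin 138.3°| = 1.0354 m/s = 1035.4 mm/s.

1040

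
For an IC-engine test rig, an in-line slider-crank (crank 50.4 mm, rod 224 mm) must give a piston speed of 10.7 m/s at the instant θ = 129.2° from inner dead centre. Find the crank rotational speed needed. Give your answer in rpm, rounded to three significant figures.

3060

For an in-line slider-crank, |v_piston| = rω|sinθ|·[1 + r cosθ/√(L² − r² sin²θ)].
With r = 0.0504 m, L = 0.224 m, θ = 129.2°: the bracketed kinematic factor |dx/dθ| = 0.033417 m.
ω = v/|dx/dθ| = 10.7/0.033417 = 320.2 rad/s.
N = 60ω/(2π) = 3057.7 rpm.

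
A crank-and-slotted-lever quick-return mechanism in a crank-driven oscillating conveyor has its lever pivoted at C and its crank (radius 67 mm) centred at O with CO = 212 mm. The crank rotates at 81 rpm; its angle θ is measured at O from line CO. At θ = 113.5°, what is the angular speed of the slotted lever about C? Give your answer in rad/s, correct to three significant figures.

ω = 8.482 rad/s (from 81 rpm).
Crank pin A relative to C: A = (d + r cosθ, r sinθ); lever angle φ = atan2(r sinθ, d + r cosθ).
Differentiating tanφ: φ̇ = rω(d cosθ + r)/(d² + r² + 2dr cosθ).
d² + r² + 2dr cosθ = |CA|² = 0.0381053 m²;  d cosθ + r = -0.017535 m.
|ω_lever| = |0.067·8.482·-0.017535| / 0.0381053 = 0.26152 rad/s.

0.262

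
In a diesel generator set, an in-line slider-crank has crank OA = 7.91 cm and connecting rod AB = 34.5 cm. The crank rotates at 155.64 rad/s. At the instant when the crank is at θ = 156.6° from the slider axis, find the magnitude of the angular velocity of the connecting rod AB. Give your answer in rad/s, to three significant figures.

ω = 155.6 rad/s
The rod makes angle φ with the slider axis where L sinφ = r sinθ; differentiating, L cosφ·φ̇ = r ω cosθ.
L cosφ = √(L² − r² sin²θ) = 0.34357 m.
|ω_rod| = r ω |cosθ| / √(L² − r² sin²θ) = 0.0791·155.6·0.91775/0.34357 = 32.886 rad/s.

32.9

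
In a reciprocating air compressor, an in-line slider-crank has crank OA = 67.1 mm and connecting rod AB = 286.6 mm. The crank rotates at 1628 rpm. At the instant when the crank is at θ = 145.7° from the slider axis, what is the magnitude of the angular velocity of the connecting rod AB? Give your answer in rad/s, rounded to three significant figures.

ω = 170.5 rad/s (converted from 1628 rpm).
The rod makes angle φ with the slider axis where L sinφ = r sinθ; differentiating, L cosφ·φ̇ = r ω cosθ.
L cosφ = √(L² − r² sin²θ) = 0.28409 m.
|ω_rod| = r ω |cosθ| / √(L² − r² sin²θ) = 0.0671·170.5·0.82610/0.28409 = 33.264 rad/s.

33.3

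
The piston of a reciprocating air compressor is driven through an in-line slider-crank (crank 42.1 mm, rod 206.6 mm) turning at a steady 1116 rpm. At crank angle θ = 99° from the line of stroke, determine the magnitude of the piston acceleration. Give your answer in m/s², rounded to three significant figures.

204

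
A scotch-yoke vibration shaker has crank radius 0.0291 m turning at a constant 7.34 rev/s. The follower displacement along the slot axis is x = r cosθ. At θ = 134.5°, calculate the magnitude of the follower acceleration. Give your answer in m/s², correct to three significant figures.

43.4

ω = 46.12 rad/s (from 7.34 rev/s).
x = r cosθ ⇒ ẍ = −rω² cosθ (ω constant).
|a| = rω²|cosθ| = 0.0291·(46.12)²·|cos 134.5°| = 43.382 m/s².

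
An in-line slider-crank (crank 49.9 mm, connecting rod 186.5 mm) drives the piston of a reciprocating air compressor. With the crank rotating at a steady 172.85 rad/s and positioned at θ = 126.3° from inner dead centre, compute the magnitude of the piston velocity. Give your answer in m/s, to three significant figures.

5.82

ω = 172.8 rad/s
For an in-line slider-crank, x = r cosθ + √(L² − r² sin²θ), so v = −rω sinθ·[1 + r cosθ/√(L² − r² sin²θ)].
With r = 0.0499 m, L = 0.1865 m, θ = 126.3°: √(L² − r² sin²θ) = 0.18211 m.
v = −0.0499·172.8·0.80593·[1 + 0.0499·-0.59201/0.18211] = -5.8237 m/s.
|v| = 5.8237 m/s.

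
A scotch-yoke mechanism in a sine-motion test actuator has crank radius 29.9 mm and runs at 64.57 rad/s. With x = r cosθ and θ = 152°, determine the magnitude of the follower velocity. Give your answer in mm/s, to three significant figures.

906

ω = 64.57 rad/s
x = r cosθ ⇒ ẋ = −rω sinθ.
|v| = rω|sinθ| = 0.0299·64.57·|sin 152°| = 0.90638 m/s = 906.38 mm/s.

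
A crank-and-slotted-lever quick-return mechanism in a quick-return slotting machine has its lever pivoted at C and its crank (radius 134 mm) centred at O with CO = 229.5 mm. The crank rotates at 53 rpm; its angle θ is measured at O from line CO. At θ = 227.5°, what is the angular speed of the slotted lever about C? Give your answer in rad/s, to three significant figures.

ω = 5.55 rad/s (from 53 rpm).
Crank pin A relative to C: A = (d + r cosθ, r sinθ); lever angle φ = atan2(r sinθ, d + r cosθ).
Differentiating tanφ: φ̇ = rω(d cosθ + r)/(d² + r² + 2dr cosθ).
d² + r² + 2dr cosθ = |CA|² = 0.0290734 m²;  d cosθ + r = -0.021048 m.
|ω_lever| = |0.134·5.55·-0.021048| / 0.0290734 = 0.53842 rad/s.

0.538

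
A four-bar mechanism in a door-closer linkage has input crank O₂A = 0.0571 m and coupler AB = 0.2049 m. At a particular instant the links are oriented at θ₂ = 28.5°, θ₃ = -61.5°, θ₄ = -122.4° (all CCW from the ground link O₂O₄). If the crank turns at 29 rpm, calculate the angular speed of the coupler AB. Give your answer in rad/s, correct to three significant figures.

ω₂ = 3.037 rad/s (from 29 rpm).
Differentiating the loop-closure r₂e^{iθ₂}+r₃e^{iθ₃}=r₁+r₄e^{iθ₄} gives r₂ω₂e^{iθ₂}+r₃ω₃e^{iθ₃}=r₄ω₄e^{iθ₄}.
Eliminating the other unknown: ω₃ = r₂ω₂ sin(θ₄−θ₂) / [r₃ sin(θ₃−θ₄)].
Numerator sine = -0.48634; denominator sine = +0.87377.
Result = 0.0571·3.037·(-0.48634) / (0.2049·(+0.87377)) = -0.47104 rad/s; magnitude 0.47104 rad/s.

0.471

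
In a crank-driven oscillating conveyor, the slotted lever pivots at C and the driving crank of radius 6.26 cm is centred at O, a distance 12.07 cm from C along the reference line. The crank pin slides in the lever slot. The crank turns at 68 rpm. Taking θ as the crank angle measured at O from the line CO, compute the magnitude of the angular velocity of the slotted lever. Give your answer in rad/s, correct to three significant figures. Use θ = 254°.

ω = 7.121 rad/s (from 68 rpm).
Crank pin A relative to C: A = (d + r cosθ, r sinθ); lever angle φ = atan2(r sinθ, d + r cosθ).
Differentiating tanφ: φ̇ = rω(d cosθ + r)/(d² + r² + 2dr cosθ).
d² + r² + 2dr cosθ = |CA|² = 0.0143219 m²;  d cosθ + r = +0.029331 m.
|ω_lever| = |0.0626·7.121·+0.029331| / 0.0143219 = 0.91292 rad/s.

0.913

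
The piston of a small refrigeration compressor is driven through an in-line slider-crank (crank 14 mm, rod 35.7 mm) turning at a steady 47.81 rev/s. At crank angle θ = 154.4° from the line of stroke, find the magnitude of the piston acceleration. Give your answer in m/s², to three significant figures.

ω = 2π·47.8 = 300.4 rad/s
x(θ) = r cosθ + √(L² − r² sin²θ); with ω constant, a = ω²·d²x/dθ².
d²x/dθ² = −r cosθ − r²(cos2θ)/√u − r⁴ sin²2θ/(4u^{3/2}),  u = L² − r² sin²θ = 0.0012379 m².
Substituting r = 0.014 m, L = 0.0357 m, θ = 154.4°: d²x/dθ² = +0.0090011 m.
a = ω²·d²x/dθ² = (300.4)²·(+0.0090011) = +812.25 m/s²;  |a| = 812.25 m/s².

812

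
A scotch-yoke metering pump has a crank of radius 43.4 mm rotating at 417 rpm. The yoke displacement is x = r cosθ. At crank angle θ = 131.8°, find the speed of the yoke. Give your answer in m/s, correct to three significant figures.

1.41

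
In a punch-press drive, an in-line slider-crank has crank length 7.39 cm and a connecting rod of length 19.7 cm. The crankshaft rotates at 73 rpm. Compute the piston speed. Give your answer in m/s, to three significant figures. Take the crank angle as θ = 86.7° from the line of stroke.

0.577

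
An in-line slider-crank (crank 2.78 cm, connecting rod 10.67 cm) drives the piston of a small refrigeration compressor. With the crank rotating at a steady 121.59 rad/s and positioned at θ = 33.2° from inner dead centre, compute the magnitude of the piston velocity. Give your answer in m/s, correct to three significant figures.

2.26

ω = 121.6 rad/s
For an in-line slider-crank, x = r cosθ + √(L² − r² sin²θ), so v = −rω sinθ·[1 + r cosθ/√(L² − r² sin²θ)].
With r = 0.0278 m, L = 0.1067 m, θ = 33.2°: √(L² − r² sin²θ) = 0.10561 m.
v = −0.0278·121.6·0.54756·[1 + 0.0278·0.83676/0.10561] = -2.2586 m/s.
|v| = 2.2586 m/s.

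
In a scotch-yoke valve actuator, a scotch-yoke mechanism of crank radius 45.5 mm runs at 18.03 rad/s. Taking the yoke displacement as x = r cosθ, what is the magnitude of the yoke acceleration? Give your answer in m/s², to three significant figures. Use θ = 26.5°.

13.2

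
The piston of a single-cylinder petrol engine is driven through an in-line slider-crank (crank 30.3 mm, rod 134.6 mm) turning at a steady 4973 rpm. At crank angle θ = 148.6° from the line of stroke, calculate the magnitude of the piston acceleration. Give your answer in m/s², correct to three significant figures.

6140

ω = 2π·4973/60 = 520.8 rad/s
x(θ) = r cosθ + √(L² − r² sin²θ); with ω constant, a = ω²·d²x/dθ².
d²x/dθ² = −r cosθ − r²(cos2θ)/√u − r⁴ sin²2θ/(4u^{3/2}),  u = L² − r² sin²θ = 0.0178679 m².
Substituting r = 0.0303 m, L = 0.1346 m, θ = 148.6°: d²x/dθ² = +0.022653 m.
a = ω²·d²x/dθ² = (520.8)²·(+0.022653) = +6143.6 m/s²;  |a| = 6143.6 m/s².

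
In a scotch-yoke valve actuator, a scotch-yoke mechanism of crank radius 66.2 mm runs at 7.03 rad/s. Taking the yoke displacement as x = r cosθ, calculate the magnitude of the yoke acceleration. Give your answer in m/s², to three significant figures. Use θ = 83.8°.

0.353

ω = 7.03 rad/s
x = r cosθ ⇒ ẍ = −rω² cosθ (ω constant).
|a| = rω²|cosθ| = 0.0662·(7.03)²·|cos 83.8°| = 0.35334 m/s².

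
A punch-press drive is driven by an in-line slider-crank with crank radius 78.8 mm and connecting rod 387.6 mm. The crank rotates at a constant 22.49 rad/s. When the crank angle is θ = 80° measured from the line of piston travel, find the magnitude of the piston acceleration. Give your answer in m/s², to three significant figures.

ω = 22.49 rad/s
x(θ) = r cosθ + √(L² − r² sin²θ); with ω constant, a = ω²·d²x/dθ².
d²x/dθ² = −r cosθ − r²(cos2θ)/√u − r⁴ sin²2θ/(4u^{3/2}),  u = L² − r² sin²θ = 0.144212 m².
Substituting r = 0.0788 m, L = 0.3876 m, θ = 80°: d²x/dθ² = +0.0016611 m.
a = ω²·d²x/dθ² = (22.49)²·(+0.0016611) = +0.8402 m/s²;  |a| = 0.8402 m/s².

0.840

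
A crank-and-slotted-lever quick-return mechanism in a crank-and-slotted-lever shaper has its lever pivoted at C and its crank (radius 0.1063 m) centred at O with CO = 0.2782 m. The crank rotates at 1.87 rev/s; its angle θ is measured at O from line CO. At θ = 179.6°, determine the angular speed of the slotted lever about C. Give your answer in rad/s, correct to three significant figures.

ω = 11.75 rad/s (from 1.87 rev/s).
Crank pin A relative to C: A = (d + r cosθ, r sinθ); lever angle φ = atan2(r sinθ, d + r cosθ).
Differentiating tanφ: φ̇ = rω(d cosθ + r)/(d² + r² + 2dr cosθ).
d² + r² + 2dr cosθ = |CA|² = 0.0295511 m²;  d cosθ + r = -0.17189 m.
|ω_lever| = |0.1063·11.75·-0.17189| / 0.0295511 = 7.2651 rad/s.

7.27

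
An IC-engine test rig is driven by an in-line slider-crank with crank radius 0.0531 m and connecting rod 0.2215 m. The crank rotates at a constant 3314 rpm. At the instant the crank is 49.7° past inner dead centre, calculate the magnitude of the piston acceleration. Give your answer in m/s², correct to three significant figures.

3900

ω = 2π·3314/60 = 347 rad/s
x(θ) = r cosθ + √(L² − r² sin²θ); with ω constant, a = ω²·d²x/dθ².
d²x/dθ² = −r cosθ − r²(cos2θ)/√u − r⁴ sin²2θ/(4u^{3/2}),  u = L² − r² sin²θ = 0.0474222 m².
Substituting r = 0.0531 m, L = 0.2215 m, θ = 49.7°: d²x/dθ² = -0.032417 m.
a = ω²·d²x/dθ² = (347)²·(-0.032417) = -3904.2 m/s²;  |a| = 3904.2 m/s².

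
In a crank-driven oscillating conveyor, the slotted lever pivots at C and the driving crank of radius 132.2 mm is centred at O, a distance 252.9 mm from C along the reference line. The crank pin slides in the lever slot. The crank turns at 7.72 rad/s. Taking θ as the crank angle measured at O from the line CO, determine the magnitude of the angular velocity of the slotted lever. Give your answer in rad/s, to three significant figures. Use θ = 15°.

2.63

ω = 7.72 rad/s
Crank pin A relative to C: A = (d + r cosθ, r sinθ); lever angle φ = atan2(r sinθ, d + r cosθ).
Differentiating tanφ: φ̇ = rω(d cosθ + r)/(d² + r² + 2dr cosθ).
d² + r² + 2dr cosθ = |CA|² = 0.146024 m²;  d cosθ + r = +0.37648 m.
|ω_lever| = |0.1322·7.72·+0.37648| / 0.146024 = 2.6313 rad/s.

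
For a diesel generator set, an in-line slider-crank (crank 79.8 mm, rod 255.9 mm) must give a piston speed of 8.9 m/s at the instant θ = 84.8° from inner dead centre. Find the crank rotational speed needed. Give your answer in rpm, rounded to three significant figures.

1040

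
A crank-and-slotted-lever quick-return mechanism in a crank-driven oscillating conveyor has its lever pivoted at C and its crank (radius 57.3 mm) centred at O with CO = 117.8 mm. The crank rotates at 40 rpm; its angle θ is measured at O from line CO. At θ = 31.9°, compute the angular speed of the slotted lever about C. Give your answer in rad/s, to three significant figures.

ω = 4.189 rad/s (from 40 rpm).
Crank pin A relative to C: A = (d + r cosθ, r sinθ); lever angle φ = atan2(r sinθ, d + r cosθ).
Differentiating tanφ: φ̇ = rω(d cosθ + r)/(d² + r² + 2dr cosθ).
d² + r² + 2dr cosθ = |CA|² = 0.0286211 m²;  d cosθ + r = +0.15731 m.
|ω_lever| = |0.0573·4.189·+0.15731| / 0.0286211 = 1.3192 rad/s.

1.32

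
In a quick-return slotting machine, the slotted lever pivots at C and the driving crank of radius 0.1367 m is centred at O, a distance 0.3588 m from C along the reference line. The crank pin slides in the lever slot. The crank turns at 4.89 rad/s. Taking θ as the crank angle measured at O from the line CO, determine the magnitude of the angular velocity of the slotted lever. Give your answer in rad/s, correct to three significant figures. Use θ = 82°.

ω = 4.89 rad/s
Crank pin A relative to C: A = (d + r cosθ, r sinθ); lever angle φ = atan2(r sinθ, d + r cosθ).
Differentiating tanφ: φ̇ = rω(d cosθ + r)/(d² + r² + 2dr cosθ).
d² + r² + 2dr cosθ = |CA|² = 0.161077 m²;  d cosθ + r = +0.18664 m.
|ω_lever| = |0.1367·4.89·+0.18664| / 0.161077 = 0.77453 rad/s.

0.775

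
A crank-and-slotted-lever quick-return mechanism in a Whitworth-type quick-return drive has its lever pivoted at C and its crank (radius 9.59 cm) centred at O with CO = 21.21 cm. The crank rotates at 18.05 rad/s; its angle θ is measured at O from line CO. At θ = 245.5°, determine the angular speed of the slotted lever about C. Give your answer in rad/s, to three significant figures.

0.369

ω = 18.05 rad/s
Crank pin A relative to C: A = (d + r cosθ, r sinθ); lever angle φ = atan2(r sinθ, d + r cosθ).
Differentiating tanφ: φ̇ = rω(d cosθ + r)/(d² + r² + 2dr cosθ).
d² + r² + 2dr cosθ = |CA|² = 0.0373132 m²;  d cosθ + r = +0.0079436 m.
|ω_lever| = |0.0959·18.05·+0.0079436| / 0.0373132 = 0.36851 rad/s.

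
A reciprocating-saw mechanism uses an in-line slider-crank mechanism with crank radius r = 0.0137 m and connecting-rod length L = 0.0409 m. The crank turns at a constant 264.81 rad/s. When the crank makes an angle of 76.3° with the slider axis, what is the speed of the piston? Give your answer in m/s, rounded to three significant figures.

ω = 264.8 rad/s
For an in-line slider-crank, x = r cosθ + √(L² − r² sin²θ), so v = −rω sinθ·[1 + r cosθ/√(L² − r² sin²θ)].
With r = 0.0137 m, L = 0.0409 m, θ = 76.3°: √(L² − r² sin²θ) = 0.038674 m.
v = −0.0137·264.8·0.97155·[1 + 0.0137·0.23684/0.038674] = -3.8204 m/s.
|v| = 3.8204 m/s.

3.82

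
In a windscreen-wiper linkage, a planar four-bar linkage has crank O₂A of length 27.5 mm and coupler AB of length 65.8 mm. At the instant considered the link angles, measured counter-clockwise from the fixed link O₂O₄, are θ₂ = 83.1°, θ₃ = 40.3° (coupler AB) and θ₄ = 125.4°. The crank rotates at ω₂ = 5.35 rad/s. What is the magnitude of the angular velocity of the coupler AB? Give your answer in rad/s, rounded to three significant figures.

1.51

ω₂ = 5.35 rad/s
Differentiating the loop-closure r₂e^{iθ₂}+r₃e^{iθ₃}=r₁+r₄e^{iθ₄} gives r₂ω₂e^{iθ₂}+r₃ω₃e^{iθ₃}=r₄ω₄e^{iθ₄}.
Eliminating the other unknown: ω₃ = r₂ω₂ sin(θ₄−θ₂) / [r₃ sin(θ₃−θ₄)].
Numerator sine = +0.67301; denominator sine = -0.99635.
Result = 0.0275·5.35·(+0.67301) / (0.0658·(-0.99635)) = -1.5103 rad/s; magnitude 1.5103 rad/s.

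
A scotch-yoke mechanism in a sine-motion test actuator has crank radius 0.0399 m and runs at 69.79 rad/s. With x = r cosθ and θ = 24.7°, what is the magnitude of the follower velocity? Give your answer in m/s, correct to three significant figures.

1.16

ω = 69.79 rad/s
x = r cosθ ⇒ ẋ = −rω sinθ.
|v| = rω|sinθ| = 0.0399·69.79·|sin 24.7°| = 1.1636 m/s.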